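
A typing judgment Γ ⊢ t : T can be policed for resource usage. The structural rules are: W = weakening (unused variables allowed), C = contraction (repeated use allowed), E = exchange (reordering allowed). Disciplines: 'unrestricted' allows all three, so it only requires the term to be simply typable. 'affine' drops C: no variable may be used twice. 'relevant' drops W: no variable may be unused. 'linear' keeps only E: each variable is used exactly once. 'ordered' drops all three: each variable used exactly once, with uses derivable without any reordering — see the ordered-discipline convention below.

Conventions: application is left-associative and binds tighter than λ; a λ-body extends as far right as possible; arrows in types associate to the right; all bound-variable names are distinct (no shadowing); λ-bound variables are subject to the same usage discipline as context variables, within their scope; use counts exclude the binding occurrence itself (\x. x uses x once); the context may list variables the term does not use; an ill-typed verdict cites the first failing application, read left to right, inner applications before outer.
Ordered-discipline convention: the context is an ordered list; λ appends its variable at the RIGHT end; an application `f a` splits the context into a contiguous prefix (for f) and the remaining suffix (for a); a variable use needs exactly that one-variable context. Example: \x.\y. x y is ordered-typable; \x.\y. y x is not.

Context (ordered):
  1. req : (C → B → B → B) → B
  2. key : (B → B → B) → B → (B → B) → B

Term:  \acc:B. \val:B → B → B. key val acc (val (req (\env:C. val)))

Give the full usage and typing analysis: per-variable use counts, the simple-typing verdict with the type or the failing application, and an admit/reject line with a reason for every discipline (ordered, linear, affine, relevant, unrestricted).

use counts: req=1; key=1; acc [bound]=1; val [bound]=3; env [bound]=0
left-to-right use order: key, val, acc, val, req, val
typing: well-typed — term : B → (B → B → B) → B
ordered: ✗ — uses contraction: val ×3; env left unused
linear: ✗ — uses contraction: val ×3; env left unused
affine: ✗ — uses contraction: val ×3
relevant: ✗ — env left unused
unrestricted: ✓ — typability at B → (B → B → B) → B is all that's needed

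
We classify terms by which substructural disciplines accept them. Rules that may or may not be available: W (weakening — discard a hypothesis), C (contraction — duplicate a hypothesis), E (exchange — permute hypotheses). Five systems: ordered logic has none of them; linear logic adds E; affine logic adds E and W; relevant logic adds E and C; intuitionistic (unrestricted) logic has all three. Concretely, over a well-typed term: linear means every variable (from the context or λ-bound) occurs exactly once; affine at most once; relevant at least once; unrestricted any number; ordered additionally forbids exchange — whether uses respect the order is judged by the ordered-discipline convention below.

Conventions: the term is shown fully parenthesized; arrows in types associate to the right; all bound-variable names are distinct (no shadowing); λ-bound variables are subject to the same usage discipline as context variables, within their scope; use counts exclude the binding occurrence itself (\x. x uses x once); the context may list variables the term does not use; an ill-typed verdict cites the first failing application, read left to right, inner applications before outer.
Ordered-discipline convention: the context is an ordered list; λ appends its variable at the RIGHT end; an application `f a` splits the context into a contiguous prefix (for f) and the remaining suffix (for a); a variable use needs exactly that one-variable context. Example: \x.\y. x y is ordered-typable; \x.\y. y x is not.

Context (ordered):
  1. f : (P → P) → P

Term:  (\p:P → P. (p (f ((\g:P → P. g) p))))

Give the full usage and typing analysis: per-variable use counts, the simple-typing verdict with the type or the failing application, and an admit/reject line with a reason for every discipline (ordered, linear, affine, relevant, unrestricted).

counts: f: 1×; p (λ-bound): 2×; g (λ-bound): 1×
order of uses: p, f, g, p
typing: ✓ — (P → P) → P
ordered: ✗ — needs contraction — p ×2
linear: ✗ — needs contraction — p ×2
affine: ✗ — needs contraction — p ×2
relevant: ✓ — f, p, g: all used, weakening unneeded
unrestricted: ✓ — well-typed at (P → P) → P; no restrictions here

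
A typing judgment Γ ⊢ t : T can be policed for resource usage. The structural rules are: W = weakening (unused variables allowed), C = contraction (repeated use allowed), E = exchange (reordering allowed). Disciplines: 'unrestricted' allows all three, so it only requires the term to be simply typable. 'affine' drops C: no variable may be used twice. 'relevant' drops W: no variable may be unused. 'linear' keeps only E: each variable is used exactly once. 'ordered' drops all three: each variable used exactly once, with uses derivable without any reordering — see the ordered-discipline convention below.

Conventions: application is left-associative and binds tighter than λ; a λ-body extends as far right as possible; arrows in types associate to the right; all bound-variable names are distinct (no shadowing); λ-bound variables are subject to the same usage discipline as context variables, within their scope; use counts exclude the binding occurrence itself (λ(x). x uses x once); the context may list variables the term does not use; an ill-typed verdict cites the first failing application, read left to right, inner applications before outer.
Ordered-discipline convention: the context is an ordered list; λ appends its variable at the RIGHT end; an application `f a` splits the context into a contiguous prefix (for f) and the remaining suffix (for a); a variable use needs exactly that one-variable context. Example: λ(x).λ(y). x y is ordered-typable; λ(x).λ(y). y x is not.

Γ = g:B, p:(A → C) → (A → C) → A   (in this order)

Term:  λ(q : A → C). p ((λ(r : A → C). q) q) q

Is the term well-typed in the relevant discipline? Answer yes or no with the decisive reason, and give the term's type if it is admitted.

no — needs weakening: g, r unused
variable uses: g: 0×; p: 1×; q (bound): 3×; r (bound): 0×
order of uses: p, q, q, q
typing: well-typed at (A → C) → A
all disciplines: ordered ✗, linear ✗, affine ✗, relevant ✗, unrestricted ✓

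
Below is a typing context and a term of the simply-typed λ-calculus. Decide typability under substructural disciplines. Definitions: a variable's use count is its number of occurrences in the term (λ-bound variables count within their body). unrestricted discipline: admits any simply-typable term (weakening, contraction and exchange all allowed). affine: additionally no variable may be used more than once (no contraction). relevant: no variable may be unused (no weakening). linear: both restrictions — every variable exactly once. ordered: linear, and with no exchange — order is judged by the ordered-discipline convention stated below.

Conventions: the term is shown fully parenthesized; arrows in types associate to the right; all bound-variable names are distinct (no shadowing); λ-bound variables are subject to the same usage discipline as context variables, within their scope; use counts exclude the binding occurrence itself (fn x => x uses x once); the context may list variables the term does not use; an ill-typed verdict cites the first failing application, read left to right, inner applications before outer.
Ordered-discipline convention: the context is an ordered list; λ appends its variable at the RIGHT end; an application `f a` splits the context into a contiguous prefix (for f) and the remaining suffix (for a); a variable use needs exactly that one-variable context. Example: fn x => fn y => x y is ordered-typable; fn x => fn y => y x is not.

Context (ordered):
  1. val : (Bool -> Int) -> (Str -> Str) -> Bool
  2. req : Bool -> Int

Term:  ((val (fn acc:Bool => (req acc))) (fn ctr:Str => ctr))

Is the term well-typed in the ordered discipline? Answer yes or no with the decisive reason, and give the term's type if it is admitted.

yes — val, req, acc, ctr once each; derivable with no W/C/E; term : Bool
usage: val: 1×; req: 1×; acc [bound]: 1×; ctr [bound]: 1×
use order (left to right): val, req, acc, ctr
typing: ✓ — Bool
per-discipline verdicts: ordered ✓ | linear ✓ | affine ✓ | relevant ✓ | unrestricted ✓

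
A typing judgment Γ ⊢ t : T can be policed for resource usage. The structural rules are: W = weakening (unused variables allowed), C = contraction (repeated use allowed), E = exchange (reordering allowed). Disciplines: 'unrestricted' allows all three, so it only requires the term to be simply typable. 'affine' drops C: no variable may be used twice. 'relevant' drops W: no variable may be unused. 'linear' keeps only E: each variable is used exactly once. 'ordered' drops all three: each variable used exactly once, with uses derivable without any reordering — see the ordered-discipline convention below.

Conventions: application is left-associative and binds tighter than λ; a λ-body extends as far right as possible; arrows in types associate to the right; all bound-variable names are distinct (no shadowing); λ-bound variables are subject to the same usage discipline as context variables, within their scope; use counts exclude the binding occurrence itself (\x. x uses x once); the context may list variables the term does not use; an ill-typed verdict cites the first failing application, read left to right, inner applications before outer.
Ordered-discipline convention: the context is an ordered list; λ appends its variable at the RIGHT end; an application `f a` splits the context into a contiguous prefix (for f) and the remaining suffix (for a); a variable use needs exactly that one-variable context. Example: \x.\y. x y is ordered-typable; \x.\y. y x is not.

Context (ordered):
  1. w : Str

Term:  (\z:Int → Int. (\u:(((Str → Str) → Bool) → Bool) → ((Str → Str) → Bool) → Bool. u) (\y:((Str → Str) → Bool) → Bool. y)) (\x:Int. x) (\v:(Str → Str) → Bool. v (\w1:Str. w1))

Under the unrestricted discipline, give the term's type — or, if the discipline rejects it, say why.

term : ((Str → Str) → Bool) → Bool
variable uses: w ×0; z (λ-bound) ×0; u (λ-bound) ×1; y (λ-bound) ×1; x (λ-bound) ×1; v (λ-bound) ×1; w1 (λ-bound) ×1
order of uses: u, y, x, v, w1
typing: well-typed — term : ((Str → Str) → Bool) → Bool
per-discipline verdicts: ordered ✗, linear ✗, affine ✓, relevant ✗, unrestricted ✓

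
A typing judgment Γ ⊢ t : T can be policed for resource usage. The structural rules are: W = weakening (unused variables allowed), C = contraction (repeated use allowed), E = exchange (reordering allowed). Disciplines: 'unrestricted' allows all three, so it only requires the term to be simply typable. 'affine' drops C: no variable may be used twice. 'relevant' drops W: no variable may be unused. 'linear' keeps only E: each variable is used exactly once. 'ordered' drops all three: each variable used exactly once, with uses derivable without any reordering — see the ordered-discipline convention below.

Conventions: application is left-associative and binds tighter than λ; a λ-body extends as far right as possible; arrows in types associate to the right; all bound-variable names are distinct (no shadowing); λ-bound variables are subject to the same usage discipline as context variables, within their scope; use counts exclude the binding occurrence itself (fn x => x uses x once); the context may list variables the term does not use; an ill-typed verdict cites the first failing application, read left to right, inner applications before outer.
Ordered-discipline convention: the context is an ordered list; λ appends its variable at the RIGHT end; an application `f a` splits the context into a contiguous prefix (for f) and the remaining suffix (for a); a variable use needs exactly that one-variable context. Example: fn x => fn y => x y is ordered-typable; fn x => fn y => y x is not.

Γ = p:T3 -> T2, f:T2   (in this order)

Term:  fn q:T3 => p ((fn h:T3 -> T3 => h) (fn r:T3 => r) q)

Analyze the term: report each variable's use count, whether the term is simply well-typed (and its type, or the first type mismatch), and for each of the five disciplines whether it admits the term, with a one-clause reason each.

use counts: p: 1×; f: 0×; q (λ-bound): 1×; h (λ-bound): 1×; r (λ-bound): 1×
uses in reading order: p, h, r, q
typing: the term checks, with type T3 -> T2
ordered: ✗, needs weakening: f unused
linear: ✗, needs weakening: f unused
affine: ✓, at most one use each (p, f, q, h, r)
relevant: ✗, needs weakening: f unused
unrestricted: ✓, well-typed at T3 -> T2; no restrictions here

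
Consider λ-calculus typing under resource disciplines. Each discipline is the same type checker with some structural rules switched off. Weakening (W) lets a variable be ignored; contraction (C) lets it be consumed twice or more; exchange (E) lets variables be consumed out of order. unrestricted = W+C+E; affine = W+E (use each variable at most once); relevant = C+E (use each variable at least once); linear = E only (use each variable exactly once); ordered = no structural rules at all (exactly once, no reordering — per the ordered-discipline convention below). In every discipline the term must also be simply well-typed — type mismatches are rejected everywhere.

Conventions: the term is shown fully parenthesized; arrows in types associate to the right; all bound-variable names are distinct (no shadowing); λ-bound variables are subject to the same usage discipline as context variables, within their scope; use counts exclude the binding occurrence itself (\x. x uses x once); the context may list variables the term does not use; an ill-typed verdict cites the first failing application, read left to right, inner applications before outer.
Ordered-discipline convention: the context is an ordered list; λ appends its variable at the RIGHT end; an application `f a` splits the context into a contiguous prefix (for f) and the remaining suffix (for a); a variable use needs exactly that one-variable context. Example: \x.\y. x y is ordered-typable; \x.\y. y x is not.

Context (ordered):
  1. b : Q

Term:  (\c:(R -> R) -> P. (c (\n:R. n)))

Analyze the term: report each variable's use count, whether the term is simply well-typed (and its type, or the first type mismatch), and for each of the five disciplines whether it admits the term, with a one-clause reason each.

use counts: b: 0×; c (λ-bound): 1×; n (λ-bound): 1×
order of uses: c, n
typing: the term checks, with type ((R -> R) -> P) -> P
ordered: ✗ — unused: b — weakening required
linear: ✗ — unused: b — weakening required
affine: ✓ — no duplicate uses among b, c, n
relevant: ✗ — unused: b — weakening required
unrestricted: ✓ — simply typable at ((R -> R) -> P) -> P; W, C, E all held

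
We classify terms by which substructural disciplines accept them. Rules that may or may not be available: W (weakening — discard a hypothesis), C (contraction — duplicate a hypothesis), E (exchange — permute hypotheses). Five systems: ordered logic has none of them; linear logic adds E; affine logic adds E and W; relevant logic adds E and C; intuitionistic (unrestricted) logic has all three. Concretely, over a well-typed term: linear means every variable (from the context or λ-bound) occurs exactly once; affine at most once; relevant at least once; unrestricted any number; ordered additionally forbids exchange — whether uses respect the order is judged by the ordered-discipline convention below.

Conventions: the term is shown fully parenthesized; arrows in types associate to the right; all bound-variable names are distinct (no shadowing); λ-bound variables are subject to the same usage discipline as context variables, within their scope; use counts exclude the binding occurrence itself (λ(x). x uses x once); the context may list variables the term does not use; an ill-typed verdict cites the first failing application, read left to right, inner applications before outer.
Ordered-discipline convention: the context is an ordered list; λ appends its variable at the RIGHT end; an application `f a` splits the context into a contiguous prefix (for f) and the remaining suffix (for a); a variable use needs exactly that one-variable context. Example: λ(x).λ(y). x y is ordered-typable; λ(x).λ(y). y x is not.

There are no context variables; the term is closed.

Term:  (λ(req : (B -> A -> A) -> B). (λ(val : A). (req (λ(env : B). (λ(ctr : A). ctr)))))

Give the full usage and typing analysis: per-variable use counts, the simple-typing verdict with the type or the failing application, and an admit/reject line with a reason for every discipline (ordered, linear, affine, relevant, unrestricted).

counts: req (λ-bound) ×1; val (λ-bound) ×0; env (λ-bound) ×0; ctr (λ-bound) ×1
order of uses: req, ctr
typing: well-typed at ((B -> A -> A) -> B) -> A -> B
ordered ✗ (needs weakening: val, env unused)
linear ✗ (needs weakening: val, env unused)
affine ✓ (no duplicate uses among req, val, env, ctr)
relevant ✗ (needs weakening: val, env unused)
unrestricted ✓ (typability at ((B -> A -> A) -> B) -> A -> B is all that's needed)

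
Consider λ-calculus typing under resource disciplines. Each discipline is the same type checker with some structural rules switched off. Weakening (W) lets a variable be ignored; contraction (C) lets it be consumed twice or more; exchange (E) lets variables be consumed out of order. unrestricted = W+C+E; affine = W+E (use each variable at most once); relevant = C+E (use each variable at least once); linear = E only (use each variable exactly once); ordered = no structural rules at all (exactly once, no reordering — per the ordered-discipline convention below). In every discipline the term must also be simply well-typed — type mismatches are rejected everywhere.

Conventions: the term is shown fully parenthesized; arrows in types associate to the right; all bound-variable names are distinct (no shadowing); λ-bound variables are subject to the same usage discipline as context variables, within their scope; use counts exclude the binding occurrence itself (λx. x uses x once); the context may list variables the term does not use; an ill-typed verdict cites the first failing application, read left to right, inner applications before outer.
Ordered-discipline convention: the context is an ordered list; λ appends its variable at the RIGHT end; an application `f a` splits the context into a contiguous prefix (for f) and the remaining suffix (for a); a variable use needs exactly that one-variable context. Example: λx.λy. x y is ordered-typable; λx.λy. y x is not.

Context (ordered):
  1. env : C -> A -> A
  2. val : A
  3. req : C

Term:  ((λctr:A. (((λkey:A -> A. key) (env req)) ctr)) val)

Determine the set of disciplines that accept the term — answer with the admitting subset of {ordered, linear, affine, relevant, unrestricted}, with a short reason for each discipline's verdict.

admitted in: linear, affine, relevant, unrestricted
usage: env ×1; val ×1; req ×1; ctr (λ-bound) ×1; key (λ-bound) ×1
uses in reading order: key, env, req, ctr, val
typing: the term checks, with type A
ordered: ✗, use order key, env, req, ctr, val needs exchange
linear: ✓, exactly-once usage across env, val, req, ctr, key
affine: ✓, none of env, val, req, ctr, key used more than once
relevant: ✓, every one of env, val, req, ctr, key appears
unrestricted: ✓, well-typed at A; no restrictions here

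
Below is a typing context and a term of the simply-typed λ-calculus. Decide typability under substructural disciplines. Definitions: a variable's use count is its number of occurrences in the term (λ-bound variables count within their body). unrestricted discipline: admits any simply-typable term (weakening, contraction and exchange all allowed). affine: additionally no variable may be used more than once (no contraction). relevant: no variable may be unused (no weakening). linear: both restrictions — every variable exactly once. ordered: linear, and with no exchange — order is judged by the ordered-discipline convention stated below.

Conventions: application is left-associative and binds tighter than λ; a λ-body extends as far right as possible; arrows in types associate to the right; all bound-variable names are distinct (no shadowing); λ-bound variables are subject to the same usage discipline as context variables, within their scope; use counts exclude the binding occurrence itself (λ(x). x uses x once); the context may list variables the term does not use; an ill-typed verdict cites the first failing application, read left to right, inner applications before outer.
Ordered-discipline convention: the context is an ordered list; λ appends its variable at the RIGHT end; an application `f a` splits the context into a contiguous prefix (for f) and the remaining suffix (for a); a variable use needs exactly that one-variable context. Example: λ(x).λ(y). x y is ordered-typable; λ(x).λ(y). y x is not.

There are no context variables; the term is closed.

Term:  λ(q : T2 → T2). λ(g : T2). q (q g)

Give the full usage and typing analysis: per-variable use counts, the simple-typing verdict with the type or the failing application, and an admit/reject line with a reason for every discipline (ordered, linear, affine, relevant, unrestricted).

counts: q [bound]: 2; g [bound]: 1
left-to-right use order: q, q, g
typing: ✓ — (T2 → T2) → T2 → T2
ordered: ✗, needs contraction — q ×2
linear: ✗, needs contraction — q ×2
affine: ✗, needs contraction — q ×2
relevant: ✓, every one of q, g appears
unrestricted: ✓, type-checks ((T2 → T2) → T2 → T2) and nothing is barred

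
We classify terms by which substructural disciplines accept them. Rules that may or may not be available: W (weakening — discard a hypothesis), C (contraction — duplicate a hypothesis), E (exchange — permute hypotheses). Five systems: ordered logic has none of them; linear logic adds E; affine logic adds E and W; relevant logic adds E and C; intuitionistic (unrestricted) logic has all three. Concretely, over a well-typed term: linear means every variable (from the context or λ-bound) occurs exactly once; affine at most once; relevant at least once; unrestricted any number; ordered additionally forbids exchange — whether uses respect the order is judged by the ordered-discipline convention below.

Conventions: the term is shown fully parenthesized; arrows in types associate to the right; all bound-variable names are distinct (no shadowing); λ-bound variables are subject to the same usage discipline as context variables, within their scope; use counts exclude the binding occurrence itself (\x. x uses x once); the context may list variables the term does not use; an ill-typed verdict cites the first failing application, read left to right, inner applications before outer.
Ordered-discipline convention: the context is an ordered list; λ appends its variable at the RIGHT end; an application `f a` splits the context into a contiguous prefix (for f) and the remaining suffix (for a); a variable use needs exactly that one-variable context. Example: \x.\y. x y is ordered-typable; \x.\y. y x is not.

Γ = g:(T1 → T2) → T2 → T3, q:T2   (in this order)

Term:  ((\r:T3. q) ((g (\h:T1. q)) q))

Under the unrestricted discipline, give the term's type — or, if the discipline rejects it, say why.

term : T2
variable uses: g: 1, q: 3, r (λ-bound): 0, h (λ-bound): 0
left-to-right use order: q, g, q, q
typing: well-typed at T2
all disciplines: ordered ✗; linear ✗; affine ✗; relevant ✗; unrestricted ✓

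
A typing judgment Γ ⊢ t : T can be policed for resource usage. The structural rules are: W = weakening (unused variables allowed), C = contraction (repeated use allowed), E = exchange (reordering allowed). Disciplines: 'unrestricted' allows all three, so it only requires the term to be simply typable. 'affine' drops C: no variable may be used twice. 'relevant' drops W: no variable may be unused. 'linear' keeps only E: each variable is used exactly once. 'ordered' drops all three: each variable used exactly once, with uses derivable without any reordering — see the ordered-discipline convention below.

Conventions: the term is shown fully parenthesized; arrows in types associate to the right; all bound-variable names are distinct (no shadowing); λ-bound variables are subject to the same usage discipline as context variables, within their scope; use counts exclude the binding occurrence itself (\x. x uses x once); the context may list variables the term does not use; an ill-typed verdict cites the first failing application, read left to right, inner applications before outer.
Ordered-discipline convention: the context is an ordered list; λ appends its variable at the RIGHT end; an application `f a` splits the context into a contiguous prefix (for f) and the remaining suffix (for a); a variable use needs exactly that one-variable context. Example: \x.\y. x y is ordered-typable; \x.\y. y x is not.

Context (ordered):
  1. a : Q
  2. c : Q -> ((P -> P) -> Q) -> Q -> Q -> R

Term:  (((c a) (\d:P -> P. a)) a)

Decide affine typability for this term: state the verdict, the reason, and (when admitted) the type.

no — needs contraction — a ×3
use counts: a: 3×; c: 1×; d (bound): 0×
left-to-right use order: c, a, a, a
typing: well-typed — term : Q -> R
across the five disciplines: ordered ✗ | linear ✗ | affine ✗ | relevant ✗ | unrestricted ✓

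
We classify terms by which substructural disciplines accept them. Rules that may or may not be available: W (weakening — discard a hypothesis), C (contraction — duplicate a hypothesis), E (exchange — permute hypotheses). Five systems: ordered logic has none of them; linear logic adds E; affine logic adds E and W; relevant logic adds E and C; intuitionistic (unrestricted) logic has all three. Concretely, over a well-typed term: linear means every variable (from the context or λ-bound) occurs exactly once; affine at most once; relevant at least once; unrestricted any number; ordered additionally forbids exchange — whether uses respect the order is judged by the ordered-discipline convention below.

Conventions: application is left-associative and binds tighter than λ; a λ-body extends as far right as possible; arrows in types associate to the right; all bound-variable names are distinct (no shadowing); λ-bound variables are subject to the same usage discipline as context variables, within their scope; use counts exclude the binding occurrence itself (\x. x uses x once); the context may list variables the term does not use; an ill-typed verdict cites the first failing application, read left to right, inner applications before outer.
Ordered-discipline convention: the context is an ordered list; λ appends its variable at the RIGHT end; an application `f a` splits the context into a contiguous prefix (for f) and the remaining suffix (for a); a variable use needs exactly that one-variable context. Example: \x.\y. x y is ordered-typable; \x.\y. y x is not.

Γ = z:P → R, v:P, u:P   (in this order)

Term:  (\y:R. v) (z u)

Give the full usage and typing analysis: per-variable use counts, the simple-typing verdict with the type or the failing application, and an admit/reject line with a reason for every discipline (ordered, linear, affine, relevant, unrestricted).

variable uses: z: 1×, v: 1×, u: 1×, y (bound): 0×
uses in reading order: v, z, u
typing: well-typed — term : P
ordered ✗ (y left unused)
linear ✗ (y left unused)
affine ✓ (no duplicate uses among z, v, u, y)
relevant ✗ (y left unused)
unrestricted ✓ (type-checks (P) and nothing is barred)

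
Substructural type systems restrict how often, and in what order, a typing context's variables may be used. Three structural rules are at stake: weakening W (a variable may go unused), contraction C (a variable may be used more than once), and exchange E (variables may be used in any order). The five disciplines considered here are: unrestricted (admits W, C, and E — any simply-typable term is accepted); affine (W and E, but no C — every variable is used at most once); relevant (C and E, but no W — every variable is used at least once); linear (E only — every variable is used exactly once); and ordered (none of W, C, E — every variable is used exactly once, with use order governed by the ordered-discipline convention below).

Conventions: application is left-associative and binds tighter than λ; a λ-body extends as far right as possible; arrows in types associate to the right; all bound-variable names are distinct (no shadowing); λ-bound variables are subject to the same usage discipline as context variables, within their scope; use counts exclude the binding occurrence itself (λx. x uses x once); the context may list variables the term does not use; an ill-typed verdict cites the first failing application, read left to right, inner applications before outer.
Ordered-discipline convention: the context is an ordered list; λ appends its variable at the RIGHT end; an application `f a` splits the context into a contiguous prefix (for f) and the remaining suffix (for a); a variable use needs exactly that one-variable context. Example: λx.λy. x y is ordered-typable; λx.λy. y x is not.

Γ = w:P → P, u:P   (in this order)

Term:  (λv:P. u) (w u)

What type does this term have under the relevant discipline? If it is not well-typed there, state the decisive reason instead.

not well-typed under relevant — needs weakening: v unused
use counts: w=1, u=2, v (λ-bound)=0
order of uses: u, w, u
typing: ✓ — P
per-discipline verdicts: ordered ✗ | linear ✗ | affine ✗ | relevant ✗ | unrestricted ✓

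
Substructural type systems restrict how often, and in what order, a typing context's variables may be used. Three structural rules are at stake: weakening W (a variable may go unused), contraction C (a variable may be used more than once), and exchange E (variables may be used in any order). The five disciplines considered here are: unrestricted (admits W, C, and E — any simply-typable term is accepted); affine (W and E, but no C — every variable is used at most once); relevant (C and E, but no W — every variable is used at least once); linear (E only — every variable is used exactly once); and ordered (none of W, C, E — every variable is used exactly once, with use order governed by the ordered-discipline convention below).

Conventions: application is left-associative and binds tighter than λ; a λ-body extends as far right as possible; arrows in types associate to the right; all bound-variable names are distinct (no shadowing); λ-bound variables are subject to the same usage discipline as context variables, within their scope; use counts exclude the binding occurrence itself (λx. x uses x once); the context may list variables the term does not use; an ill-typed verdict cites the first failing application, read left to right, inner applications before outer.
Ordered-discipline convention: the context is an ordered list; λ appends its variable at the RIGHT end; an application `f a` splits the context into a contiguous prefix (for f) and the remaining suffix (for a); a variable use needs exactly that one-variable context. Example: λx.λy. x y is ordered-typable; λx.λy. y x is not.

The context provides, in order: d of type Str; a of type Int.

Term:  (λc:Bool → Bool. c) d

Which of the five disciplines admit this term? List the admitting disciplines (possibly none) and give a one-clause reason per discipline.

admitted by: none
counts: d: 1×, a: 0×, c (λ-bound): 1×
use order (left to right): c, d
typing: ill-typed: an application expects Bool → Bool but receives Str
ordered: ✗, not simply typable
linear: ✗, fails simple typing
affine: ✗, a type mismatch blocks all five
relevant: ✗, the type mismatch rejects it
unrestricted: ✗, not simply typable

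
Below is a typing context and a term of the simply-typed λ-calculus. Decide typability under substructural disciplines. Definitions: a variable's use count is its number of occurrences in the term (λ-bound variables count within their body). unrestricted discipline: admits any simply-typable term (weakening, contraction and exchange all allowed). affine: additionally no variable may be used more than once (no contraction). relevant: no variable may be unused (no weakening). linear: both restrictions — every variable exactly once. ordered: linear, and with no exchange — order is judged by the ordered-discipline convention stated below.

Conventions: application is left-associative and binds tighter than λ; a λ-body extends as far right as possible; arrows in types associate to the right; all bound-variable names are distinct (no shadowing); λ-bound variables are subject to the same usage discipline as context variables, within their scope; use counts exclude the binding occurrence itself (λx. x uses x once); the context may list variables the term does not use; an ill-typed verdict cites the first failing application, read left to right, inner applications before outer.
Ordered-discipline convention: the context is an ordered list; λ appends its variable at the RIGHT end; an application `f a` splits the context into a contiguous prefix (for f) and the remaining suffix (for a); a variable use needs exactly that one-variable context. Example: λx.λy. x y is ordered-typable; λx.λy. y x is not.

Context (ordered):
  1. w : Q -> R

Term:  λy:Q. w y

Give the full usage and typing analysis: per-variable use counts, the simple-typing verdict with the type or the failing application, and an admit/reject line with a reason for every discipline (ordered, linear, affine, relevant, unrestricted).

counts: w=1; y (λ-bound)=1
uses in reading order: w, y
typing: the term checks, with type Q -> R
ordered: ✓, w, y: once each, no exchange needed
linear: ✓, exactly-once usage across w, y
affine: ✓, none of w, y used more than once
relevant: ✓, w, y: all used, weakening unneeded
unrestricted: ✓, type-checks (Q -> R) and nothing is barred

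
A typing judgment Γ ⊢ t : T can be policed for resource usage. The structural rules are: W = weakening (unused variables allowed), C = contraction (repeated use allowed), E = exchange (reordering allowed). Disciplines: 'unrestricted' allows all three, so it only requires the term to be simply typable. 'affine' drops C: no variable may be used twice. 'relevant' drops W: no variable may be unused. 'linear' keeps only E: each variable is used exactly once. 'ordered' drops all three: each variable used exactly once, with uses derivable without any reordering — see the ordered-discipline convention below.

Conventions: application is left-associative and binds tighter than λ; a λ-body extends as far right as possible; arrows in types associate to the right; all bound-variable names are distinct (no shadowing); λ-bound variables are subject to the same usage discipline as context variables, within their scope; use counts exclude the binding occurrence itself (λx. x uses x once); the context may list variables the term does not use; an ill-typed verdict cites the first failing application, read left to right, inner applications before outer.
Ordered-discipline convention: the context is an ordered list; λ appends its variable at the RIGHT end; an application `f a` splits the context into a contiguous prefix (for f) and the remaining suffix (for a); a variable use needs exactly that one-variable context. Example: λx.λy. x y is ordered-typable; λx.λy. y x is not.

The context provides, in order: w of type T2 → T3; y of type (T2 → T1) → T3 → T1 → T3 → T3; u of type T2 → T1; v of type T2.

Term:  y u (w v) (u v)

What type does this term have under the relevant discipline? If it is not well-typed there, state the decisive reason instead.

term : T3 → T3
variable uses: w: 1×; y: 1×; u: 2×; v: 2×
order of uses: y, u, w, v, u, v
typing: well-typed — term : T3 → T3
per-discipline verdicts: ordered ✗; linear ✗; affine ✗; relevant ✓; unrestricted ✓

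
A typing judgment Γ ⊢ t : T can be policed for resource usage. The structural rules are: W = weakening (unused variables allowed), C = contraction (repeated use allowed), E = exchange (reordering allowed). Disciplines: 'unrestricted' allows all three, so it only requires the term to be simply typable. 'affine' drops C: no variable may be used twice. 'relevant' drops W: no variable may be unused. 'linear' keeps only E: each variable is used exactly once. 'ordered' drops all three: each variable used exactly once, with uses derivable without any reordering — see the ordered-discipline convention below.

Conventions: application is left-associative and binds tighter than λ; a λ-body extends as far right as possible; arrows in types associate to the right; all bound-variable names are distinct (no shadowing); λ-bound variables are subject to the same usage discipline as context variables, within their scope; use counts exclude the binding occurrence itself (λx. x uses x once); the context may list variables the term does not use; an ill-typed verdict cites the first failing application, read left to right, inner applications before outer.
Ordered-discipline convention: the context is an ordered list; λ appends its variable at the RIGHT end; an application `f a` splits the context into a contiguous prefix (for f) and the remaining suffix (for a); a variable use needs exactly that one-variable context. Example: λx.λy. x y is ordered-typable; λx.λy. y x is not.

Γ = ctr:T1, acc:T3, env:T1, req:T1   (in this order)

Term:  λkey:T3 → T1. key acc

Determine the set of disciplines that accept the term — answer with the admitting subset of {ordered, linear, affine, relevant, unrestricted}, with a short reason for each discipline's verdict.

admitted in: affine, unrestricted
variable uses: ctr: 0×, acc: 1×, env: 0×, req: 0×, key (λ-bound): 1×
left-to-right use order: key, acc
typing: well-typed — term : (T3 → T1) → T1
ordered: ✗, needs weakening: ctr, env, req unused
linear: ✗, needs weakening: ctr, env, req unused
affine: ✓, no duplicate uses among ctr, acc, env, req, key
relevant: ✗, needs weakening: ctr, env, req unused
unrestricted: ✓, typability at (T3 → T1) → T1 is all that's needed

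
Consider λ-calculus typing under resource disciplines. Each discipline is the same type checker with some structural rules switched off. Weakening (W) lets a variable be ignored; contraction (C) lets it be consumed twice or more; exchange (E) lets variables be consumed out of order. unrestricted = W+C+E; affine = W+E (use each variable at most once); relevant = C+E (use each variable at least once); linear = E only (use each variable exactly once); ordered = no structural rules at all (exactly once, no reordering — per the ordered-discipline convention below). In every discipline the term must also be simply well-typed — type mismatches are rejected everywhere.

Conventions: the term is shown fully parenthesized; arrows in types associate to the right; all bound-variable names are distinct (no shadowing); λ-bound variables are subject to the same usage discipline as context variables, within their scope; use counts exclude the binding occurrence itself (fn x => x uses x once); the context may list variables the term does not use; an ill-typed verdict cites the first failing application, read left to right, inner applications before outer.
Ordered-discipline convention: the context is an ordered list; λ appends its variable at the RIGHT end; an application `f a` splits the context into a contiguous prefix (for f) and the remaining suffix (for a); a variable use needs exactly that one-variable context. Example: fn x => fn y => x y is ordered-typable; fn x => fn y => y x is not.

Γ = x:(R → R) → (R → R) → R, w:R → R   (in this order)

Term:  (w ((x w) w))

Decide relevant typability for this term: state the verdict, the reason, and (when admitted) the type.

yes — every one of x, w appears; term : R
counts: x: 1; w: 3
left-to-right use order: w, x, w, w
typing: well-typed — term : R
summary: ordered ✗ | linear ✗ | affine ✗ | relevant ✓ | unrestricted ✓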